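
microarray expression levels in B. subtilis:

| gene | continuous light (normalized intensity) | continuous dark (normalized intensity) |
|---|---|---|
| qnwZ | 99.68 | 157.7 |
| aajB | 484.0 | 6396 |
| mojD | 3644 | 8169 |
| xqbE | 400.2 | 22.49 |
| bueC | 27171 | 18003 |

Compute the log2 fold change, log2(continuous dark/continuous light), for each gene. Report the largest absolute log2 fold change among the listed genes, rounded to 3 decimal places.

log2(157.7/99.68) = 0.662  (qnwZ)
log2(6396/484.0) = 3.724  (aajB)
log2(8169/3644) = 1.165  (mojD)
log2(22.49/400.2) = -4.153  (xqbE)
log2(18003/27171) = -0.594  (bueC)
The largest magnitude belongs to xqbE.

4.153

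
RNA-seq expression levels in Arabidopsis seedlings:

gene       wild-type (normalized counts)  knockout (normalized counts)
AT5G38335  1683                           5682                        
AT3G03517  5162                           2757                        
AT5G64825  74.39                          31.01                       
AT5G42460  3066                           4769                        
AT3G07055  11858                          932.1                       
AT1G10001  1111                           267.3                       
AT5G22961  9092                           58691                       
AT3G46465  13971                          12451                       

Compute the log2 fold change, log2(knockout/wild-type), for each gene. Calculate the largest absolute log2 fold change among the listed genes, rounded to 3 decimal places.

3.669

log2(5682/1683) = 1.755  (AT5G38335)
log2(2757/5162) = -0.905  (AT3G03517)
log2(31.01/74.39) = -1.262  (AT5G64825)
log2(4769/3066) = 0.637  (AT5G42460)
log2(932.1/11858) = -3.669  (AT3G07055)
log2(267.3/1111) = -2.055  (AT1G10001)
log2(58691/9092) = 2.690  (AT5G22961)
log2(12451/13971) = -0.166  (AT3G46465)
The largest magnitude belongs to AT3G07055.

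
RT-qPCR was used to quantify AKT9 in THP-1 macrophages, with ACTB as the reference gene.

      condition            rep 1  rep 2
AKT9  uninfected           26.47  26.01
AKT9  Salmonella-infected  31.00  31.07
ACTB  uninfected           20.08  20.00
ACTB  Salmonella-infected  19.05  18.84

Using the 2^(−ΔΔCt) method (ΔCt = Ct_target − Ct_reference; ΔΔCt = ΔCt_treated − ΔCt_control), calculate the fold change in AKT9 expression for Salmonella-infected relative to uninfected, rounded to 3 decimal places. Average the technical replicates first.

Mean Ct: AKT9 uninfected 26.240; AKT9 Salmonella-infected 31.035; ACTB uninfected 20.040; ACTB Salmonella-infected 18.945
ΔCt(uninfected) = 26.240 − 20.040 = 6.200
ΔCt(Salmonella-infected) = 31.035 − 18.945 = 12.090
ΔΔCt = 12.090 − 6.200 = 5.890
Fold change = 2^(−5.890) = 0.0169

0.017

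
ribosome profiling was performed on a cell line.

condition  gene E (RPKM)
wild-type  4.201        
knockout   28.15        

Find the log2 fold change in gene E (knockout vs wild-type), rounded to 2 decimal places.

Fold change = 28.15 / 4.201 = 6.7008
log2(6.7008) = 2.744

2.74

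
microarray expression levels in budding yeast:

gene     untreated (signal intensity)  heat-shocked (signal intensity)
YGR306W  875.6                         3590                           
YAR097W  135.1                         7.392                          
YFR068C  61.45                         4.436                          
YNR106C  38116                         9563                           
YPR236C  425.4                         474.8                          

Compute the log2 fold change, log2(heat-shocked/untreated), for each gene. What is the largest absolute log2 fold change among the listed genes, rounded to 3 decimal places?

4.192

log2(3590/875.6) = 2.036  (YGR306W)
log2(7.392/135.1) = -4.192  (YAR097W)
log2(4.436/61.45) = -3.792  (YFR068C)
log2(9563/38116) = -1.995  (YNR106C)
log2(474.8/425.4) = 0.158  (YPR236C)
The largest magnitude belongs to YAR097W.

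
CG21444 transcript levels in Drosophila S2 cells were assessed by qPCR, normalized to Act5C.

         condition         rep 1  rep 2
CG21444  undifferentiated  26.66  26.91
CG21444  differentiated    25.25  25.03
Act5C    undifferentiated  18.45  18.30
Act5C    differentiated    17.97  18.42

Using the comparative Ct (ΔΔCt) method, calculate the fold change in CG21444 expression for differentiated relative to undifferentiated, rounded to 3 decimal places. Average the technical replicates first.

2.761

Mean Ct: CG21444 undifferentiated 26.785; CG21444 differentiated 25.140; Act5C undifferentiated 18.375; Act5C differentiated 18.195
ΔCt(undifferentiated) = 26.785 − 18.375 = 8.410
ΔCt(differentiated) = 25.140 − 18.195 = 6.945
ΔΔCt = 6.945 − 8.410 = -1.465
Fold change = 2^(−(-1.465)) = 2^1.465 = 2.7606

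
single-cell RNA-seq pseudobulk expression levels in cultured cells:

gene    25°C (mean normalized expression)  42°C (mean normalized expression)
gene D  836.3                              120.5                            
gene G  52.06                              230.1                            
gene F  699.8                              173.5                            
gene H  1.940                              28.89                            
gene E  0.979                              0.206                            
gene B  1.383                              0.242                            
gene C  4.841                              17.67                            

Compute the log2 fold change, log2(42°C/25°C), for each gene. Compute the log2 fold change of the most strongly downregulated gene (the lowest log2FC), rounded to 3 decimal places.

log2(120.5/836.3) = -2.795  (gene D)
log2(230.1/52.06) = 2.144  (gene G)
log2(173.5/699.8) = -2.012  (gene F)
log2(28.89/1.940) = 3.896  (gene H)
log2(0.206/0.979) = -2.249  (gene E)
log2(0.242/1.383) = -2.515  (gene B)
log2(17.67/4.841) = 1.868  (gene C)
gene D is most strongly downregulated.

-2.795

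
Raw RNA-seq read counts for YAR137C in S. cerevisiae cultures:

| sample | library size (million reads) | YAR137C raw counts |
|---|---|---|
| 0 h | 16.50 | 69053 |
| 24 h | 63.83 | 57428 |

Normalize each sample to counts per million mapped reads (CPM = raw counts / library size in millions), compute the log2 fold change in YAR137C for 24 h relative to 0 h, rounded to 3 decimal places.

-2.218

CPM(0 h) = 69053 / 16.50 = 4185.0303
CPM(24 h) = 57428 / 63.83 = 899.7023
Fold change = 899.7023 / 4185.0303 = 0.21498
log2(0.21498) = -2.2177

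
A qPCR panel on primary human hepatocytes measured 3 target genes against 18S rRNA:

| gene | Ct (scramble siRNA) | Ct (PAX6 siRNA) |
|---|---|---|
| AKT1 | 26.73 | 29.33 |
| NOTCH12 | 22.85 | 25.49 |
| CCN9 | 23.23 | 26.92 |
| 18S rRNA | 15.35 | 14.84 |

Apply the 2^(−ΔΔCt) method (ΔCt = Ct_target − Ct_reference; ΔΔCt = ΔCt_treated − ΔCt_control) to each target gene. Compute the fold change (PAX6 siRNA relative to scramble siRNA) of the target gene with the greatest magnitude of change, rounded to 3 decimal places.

0.054

AKT1: ΔΔCt = (29.33−14.84) − (26.73−15.35) = 14.49 − 11.38 = 3.11; fold change = 2^-3.11 = 0.116
NOTCH12: ΔΔCt = (25.49−14.84) − (22.85−15.35) = 10.65 − 7.50 = 3.15; fold change = 2^-3.15 = 0.113
CCN9: ΔΔCt = (26.92−14.84) − (23.23−15.35) = 12.08 − 7.88 = 4.20; fold change = 2^-4.20 = 0.054
CCN9 has the largest |ΔΔCt| = 4.20.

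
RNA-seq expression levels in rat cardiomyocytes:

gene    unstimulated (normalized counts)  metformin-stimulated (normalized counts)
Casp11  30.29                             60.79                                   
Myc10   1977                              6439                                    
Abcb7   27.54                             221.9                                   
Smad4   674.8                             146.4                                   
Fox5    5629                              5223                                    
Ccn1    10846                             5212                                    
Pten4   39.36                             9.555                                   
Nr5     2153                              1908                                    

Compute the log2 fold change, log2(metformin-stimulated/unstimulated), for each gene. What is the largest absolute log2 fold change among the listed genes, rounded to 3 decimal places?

3.010

log2(60.79/30.29) = 1.005  (Casp11)
log2(6439/1977) = 1.704  (Myc10)
log2(221.9/27.54) = 3.010  (Abcb7)
log2(146.4/674.8) = -2.205  (Smad4)
log2(5223/5629) = -0.108  (Fox5)
log2(5212/10846) = -1.057  (Ccn1)
log2(9.555/39.36) = -2.042  (Pten4)
log2(1908/2153) = -0.174  (Nr5)
The largest magnitude belongs to Abcb7.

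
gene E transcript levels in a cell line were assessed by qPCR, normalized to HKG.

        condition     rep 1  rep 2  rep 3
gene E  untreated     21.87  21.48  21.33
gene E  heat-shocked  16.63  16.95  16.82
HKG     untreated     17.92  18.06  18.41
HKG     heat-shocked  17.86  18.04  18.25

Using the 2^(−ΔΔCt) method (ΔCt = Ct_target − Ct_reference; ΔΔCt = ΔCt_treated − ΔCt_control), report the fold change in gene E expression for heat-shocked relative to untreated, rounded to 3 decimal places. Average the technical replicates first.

25.634

Mean Ct: gene E untreated 21.560; gene E heat-shocked 16.800; HKG untreated 18.130; HKG heat-shocked 18.050
ΔCt(untreated) = 21.560 − 18.130 = 3.430
ΔCt(heat-shocked) = 16.800 − 18.050 = -1.250
ΔΔCt = -1.250 − 3.430 = -4.680
Fold change = 2^(−(-4.680)) = 2^4.680 = 25.6342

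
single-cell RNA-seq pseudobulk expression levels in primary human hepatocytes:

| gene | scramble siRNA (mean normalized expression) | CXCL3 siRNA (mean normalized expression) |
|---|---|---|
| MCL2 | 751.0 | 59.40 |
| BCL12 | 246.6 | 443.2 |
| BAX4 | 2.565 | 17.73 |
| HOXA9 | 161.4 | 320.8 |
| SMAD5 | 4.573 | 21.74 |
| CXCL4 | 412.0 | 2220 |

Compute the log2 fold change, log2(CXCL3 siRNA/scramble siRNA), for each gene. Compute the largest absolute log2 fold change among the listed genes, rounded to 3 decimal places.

log2(59.40/751.0) = -3.660  (MCL2)
log2(443.2/246.6) = 0.846  (BCL12)
log2(17.73/2.565) = 2.789  (BAX4)
log2(320.8/161.4) = 0.991  (HOXA9)
log2(21.74/4.573) = 2.249  (SMAD5)
log2(2220/412.0) = 2.430  (CXCL4)
The largest magnitude belongs to MCL2.

3.660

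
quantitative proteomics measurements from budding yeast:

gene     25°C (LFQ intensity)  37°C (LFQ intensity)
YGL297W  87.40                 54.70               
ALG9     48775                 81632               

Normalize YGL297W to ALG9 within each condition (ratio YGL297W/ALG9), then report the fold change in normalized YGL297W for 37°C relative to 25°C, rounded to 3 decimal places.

YGL297W/ALG9 (25°C) = 87.40 / 48775 = 0.0017919
YGL297W/ALG9 (37°C) = 54.70 / 81632 = 0.00067008
Fold change = 0.00067008 / 0.0017919 = 0.3739

0.374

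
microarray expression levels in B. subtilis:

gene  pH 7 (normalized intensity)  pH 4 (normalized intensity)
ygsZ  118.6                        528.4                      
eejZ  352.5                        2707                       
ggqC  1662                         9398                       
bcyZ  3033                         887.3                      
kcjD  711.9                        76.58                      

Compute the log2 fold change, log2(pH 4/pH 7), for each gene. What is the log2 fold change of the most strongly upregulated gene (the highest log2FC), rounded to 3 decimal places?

log2(528.4/118.6) = 2.156  (ygsZ)
log2(2707/352.5) = 2.941  (eejZ)
log2(9398/1662) = 2.499  (ggqC)
log2(887.3/3033) = -1.773  (bcyZ)
log2(76.58/711.9) = -3.217  (kcjD)
eejZ is most strongly upregulated.

2.941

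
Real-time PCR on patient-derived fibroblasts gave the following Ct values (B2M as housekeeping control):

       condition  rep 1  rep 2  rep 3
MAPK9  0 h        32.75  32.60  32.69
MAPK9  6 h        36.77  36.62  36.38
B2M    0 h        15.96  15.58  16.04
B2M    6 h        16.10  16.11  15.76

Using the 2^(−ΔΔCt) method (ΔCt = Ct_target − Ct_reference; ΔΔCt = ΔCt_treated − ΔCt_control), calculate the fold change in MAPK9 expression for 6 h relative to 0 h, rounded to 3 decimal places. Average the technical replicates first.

Mean Ct: MAPK9 0 h 32.680; MAPK9 6 h 36.590; B2M 0 h 15.860; B2M 6 h 15.990
ΔCt(0 h) = 32.680 − 15.860 = 16.820
ΔCt(6 h) = 36.590 − 15.990 = 20.600
ΔΔCt = 20.600 − 16.820 = 3.780
Fold change = 2^(−3.780) = 0.0728

0.073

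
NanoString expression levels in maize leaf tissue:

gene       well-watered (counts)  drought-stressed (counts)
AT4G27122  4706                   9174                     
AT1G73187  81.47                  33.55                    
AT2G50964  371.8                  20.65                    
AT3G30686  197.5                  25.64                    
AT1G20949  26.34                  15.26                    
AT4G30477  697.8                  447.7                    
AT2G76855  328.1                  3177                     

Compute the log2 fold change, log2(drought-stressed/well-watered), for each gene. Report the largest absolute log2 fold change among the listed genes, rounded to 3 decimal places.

4.170

log2(9174/4706) = 0.963  (AT4G27122)
log2(33.55/81.47) = -1.280  (AT1G73187)
log2(20.65/371.8) = -4.170  (AT2G50964)
log2(25.64/197.5) = -2.945  (AT3G30686)
log2(15.26/26.34) = -0.788  (AT1G20949)
log2(447.7/697.8) = -0.640  (AT4G30477)
log2(3177/328.1) = 3.275  (AT2G76855)
The largest magnitude belongs to AT2G50964.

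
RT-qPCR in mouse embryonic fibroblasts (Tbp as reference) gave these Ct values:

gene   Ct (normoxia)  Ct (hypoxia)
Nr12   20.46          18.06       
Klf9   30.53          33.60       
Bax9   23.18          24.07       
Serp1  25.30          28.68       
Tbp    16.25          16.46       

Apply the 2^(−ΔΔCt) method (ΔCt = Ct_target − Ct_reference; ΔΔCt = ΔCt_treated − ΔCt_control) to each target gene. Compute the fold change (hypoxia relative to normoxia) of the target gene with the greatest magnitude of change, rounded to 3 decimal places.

Nr12: ΔΔCt = (18.06−16.46) − (20.46−16.25) = 1.60 − 4.21 = -2.61; fold change = 2^2.61 = 6.105
Klf9: ΔΔCt = (33.60−16.46) − (30.53−16.25) = 17.14 − 14.28 = 2.86; fold change = 2^-2.86 = 0.138
Bax9: ΔΔCt = (24.07−16.46) − (23.18−16.25) = 7.61 − 6.93 = 0.68; fold change = 2^-0.68 = 0.624
Serp1: ΔΔCt = (28.68−16.46) − (25.30−16.25) = 12.22 − 9.05 = 3.17; fold change = 2^-3.17 = 0.111
Serp1 has the largest |ΔΔCt| = 3.17.

0.111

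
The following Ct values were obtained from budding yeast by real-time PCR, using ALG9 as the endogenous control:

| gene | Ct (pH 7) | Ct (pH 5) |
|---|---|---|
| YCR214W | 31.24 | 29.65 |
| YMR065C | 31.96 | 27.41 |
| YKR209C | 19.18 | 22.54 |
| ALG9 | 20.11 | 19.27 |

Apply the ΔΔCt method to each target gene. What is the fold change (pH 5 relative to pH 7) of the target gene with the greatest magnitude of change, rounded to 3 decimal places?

0.054

YCR214W: ΔΔCt = (29.65−19.27) − (31.24−20.11) = 10.38 − 11.13 = -0.75; fold change = 2^0.75 = 1.682
YMR065C: ΔΔCt = (27.41−19.27) − (31.96−20.11) = 8.14 − 11.85 = -3.71; fold change = 2^3.71 = 13.086
YKR209C: ΔΔCt = (22.54−19.27) − (19.18−20.11) = 3.27 − (-0.93) = 4.20; fold change = 2^-4.20 = 0.054
YKR209C has the largest |ΔΔCt| = 4.20.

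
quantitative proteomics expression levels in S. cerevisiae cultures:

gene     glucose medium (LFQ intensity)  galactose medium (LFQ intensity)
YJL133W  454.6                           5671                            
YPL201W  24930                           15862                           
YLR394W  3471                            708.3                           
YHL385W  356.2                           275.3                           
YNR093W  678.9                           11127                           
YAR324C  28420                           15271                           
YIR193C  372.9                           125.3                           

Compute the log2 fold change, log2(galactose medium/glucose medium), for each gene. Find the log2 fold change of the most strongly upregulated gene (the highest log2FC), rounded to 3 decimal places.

log2(5671/454.6) = 3.641  (YJL133W)
log2(15862/24930) = -0.652  (YPL201W)
log2(708.3/3471) = -2.293  (YLR394W)
log2(275.3/356.2) = -0.372  (YHL385W)
log2(11127/678.9) = 4.035  (YNR093W)
log2(15271/28420) = -0.896  (YAR324C)
log2(125.3/372.9) = -1.573  (YIR193C)
YNR093W is most strongly upregulated.

4.035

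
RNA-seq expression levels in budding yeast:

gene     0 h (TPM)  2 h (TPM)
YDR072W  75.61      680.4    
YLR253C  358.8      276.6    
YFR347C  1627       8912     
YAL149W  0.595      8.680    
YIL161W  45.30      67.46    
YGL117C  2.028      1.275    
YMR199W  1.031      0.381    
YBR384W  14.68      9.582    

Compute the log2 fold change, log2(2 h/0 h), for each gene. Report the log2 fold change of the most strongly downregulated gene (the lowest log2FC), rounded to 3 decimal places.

log2(680.4/75.61) = 3.170  (YDR072W)
log2(276.6/358.8) = -0.375  (YLR253C)
log2(8912/1627) = 2.454  (YFR347C)
log2(8.680/0.595) = 3.867  (YAL149W)
log2(67.46/45.30) = 0.575  (YIL161W)
log2(1.275/2.028) = -0.670  (YGL117C)
log2(0.381/1.031) = -1.436  (YMR199W)
log2(9.582/14.68) = -0.615  (YBR384W)
YMR199W is most strongly downregulated.

-1.436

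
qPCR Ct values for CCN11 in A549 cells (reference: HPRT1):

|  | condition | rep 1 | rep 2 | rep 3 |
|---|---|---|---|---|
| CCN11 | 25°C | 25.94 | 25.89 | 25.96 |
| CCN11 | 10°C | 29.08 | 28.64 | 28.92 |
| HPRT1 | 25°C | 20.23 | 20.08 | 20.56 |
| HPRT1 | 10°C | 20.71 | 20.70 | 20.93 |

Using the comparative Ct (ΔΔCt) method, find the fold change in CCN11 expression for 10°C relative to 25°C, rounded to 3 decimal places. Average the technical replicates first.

0.182

Mean Ct: CCN11 25°C 25.930; CCN11 10°C 28.880; HPRT1 25°C 20.290; HPRT1 10°C 20.780
ΔCt(25°C) = 25.930 − 20.290 = 5.640
ΔCt(10°C) = 28.880 − 20.780 = 8.100
ΔΔCt = 8.100 − 5.640 = 2.460
Fold change = 2^(−2.460) = 0.1817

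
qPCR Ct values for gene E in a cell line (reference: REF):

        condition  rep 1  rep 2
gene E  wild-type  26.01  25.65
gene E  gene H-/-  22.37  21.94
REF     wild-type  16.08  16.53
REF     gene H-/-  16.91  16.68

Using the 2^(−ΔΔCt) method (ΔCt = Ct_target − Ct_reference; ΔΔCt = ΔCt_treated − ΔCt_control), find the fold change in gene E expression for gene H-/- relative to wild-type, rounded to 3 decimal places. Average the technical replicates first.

Mean Ct: gene E wild-type 25.830; gene E gene H-/- 22.155; REF wild-type 16.305; REF gene H-/- 16.795
ΔCt(wild-type) = 25.830 − 16.305 = 9.525
ΔCt(gene H-/-) = 22.155 − 16.795 = 5.360
ΔΔCt = 5.360 − 9.525 = -4.165
Fold change = 2^(−(-4.165)) = 2^4.165 = 17.9387

17.939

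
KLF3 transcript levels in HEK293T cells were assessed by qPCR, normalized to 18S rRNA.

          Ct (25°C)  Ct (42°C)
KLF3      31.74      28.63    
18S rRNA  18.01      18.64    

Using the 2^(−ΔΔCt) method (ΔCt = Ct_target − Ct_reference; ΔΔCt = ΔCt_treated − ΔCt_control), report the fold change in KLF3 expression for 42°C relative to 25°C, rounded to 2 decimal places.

13.36

ΔCt(25°C) = 31.740 − 18.010 = 13.730
ΔCt(42°C) = 28.630 − 18.640 = 9.990
ΔΔCt = 9.990 − 13.730 = -3.740
Fold change = 2^(−(-3.740)) = 2^3.740 = 13.361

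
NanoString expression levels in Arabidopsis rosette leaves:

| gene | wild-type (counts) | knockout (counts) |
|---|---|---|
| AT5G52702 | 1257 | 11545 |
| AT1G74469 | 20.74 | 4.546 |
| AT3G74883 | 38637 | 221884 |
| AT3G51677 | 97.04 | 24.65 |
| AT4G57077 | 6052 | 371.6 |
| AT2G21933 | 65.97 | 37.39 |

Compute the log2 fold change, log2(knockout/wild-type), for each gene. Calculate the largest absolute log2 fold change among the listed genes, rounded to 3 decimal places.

4.026

log2(11545/1257) = 3.199  (AT5G52702)
log2(4.546/20.74) = -2.190  (AT1G74469)
log2(221884/38637) = 2.522  (AT3G74883)
log2(24.65/97.04) = -1.977  (AT3G51677)
log2(371.6/6052) = -4.026  (AT4G57077)
log2(37.39/65.97) = -0.819  (AT2G21933)
The largest magnitude belongs to AT4G57077.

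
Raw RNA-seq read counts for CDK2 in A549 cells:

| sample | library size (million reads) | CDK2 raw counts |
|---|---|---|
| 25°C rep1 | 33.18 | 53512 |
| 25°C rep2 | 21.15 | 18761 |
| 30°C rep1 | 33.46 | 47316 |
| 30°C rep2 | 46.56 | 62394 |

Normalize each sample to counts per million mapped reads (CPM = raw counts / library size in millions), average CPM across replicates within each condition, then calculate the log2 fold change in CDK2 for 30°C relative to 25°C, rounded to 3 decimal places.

0.140

CPM(25°C rep1) = 53512 / 33.18 = 1612.7788
CPM(25°C rep2) = 18761 / 21.15 = 887.0449
CPM(30°C rep1) = 47316 / 33.46 = 1414.1064
CPM(30°C rep2) = 62394 / 46.56 = 1340.0773
mean CPM(25°C) = 1249.9118; mean CPM(30°C) = 1377.0919
Fold change = 1377.0919 / 1249.9118 = 1.10175
log2(1.10175) = 0.1398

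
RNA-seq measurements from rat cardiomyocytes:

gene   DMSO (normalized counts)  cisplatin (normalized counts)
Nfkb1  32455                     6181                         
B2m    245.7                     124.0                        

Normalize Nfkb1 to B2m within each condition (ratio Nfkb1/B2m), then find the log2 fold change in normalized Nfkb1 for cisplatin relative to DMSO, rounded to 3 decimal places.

-1.406

Nfkb1/B2m (DMSO) = 32455 / 245.7 = 132.09
Nfkb1/B2m (cisplatin) = 6181 / 124.0 = 49.847
Fold change = 49.847 / 132.09 = 0.3774
log2(0.3774) = -1.4060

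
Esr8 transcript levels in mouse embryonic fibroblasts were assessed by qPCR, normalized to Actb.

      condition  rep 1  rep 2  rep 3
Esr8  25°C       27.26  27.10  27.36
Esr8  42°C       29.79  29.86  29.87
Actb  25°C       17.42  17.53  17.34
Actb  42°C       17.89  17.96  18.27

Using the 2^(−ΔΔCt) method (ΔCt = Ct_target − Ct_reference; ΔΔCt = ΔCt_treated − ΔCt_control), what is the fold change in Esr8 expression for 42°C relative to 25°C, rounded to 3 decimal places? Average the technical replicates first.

Mean Ct: Esr8 25°C 27.240; Esr8 42°C 29.840; Actb 25°C 17.430; Actb 42°C 18.040
ΔCt(25°C) = 27.240 − 17.430 = 9.810
ΔCt(42°C) = 29.840 − 18.040 = 11.800
ΔΔCt = 11.800 − 9.810 = 1.990
Fold change = 2^(−1.990) = 0.2517

0.252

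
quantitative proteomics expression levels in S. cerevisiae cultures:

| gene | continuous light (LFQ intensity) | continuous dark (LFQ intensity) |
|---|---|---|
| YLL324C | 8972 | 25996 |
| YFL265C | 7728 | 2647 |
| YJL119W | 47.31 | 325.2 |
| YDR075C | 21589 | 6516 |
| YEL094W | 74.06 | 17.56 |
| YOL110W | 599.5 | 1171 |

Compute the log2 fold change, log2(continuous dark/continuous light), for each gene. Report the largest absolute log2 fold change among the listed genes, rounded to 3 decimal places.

2.781

log2(25996/8972) = 1.535  (YLL324C)
log2(2647/7728) = -1.546  (YFL265C)
log2(325.2/47.31) = 2.781  (YJL119W)
log2(6516/21589) = -1.728  (YDR075C)
log2(17.56/74.06) = -2.076  (YEL094W)
log2(1171/599.5) = 0.966  (YOL110W)
The largest magnitude belongs to YJL119W.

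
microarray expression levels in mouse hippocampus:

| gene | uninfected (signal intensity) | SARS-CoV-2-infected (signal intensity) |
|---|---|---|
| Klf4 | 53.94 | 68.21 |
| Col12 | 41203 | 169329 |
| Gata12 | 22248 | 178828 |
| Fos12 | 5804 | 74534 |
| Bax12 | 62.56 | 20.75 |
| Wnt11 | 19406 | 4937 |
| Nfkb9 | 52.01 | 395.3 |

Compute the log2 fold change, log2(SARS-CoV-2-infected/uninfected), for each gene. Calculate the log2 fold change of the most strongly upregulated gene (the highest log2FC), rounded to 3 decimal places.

3.683

log2(68.21/53.94) = 0.339  (Klf4)
log2(169329/41203) = 2.039  (Col12)
log2(178828/22248) = 3.007  (Gata12)
log2(74534/5804) = 3.683  (Fos12)
log2(20.75/62.56) = -1.592  (Bax12)
log2(4937/19406) = -1.975  (Wnt11)
log2(395.3/52.01) = 2.926  (Nfkb9)
Fos12 is most strongly upregulated.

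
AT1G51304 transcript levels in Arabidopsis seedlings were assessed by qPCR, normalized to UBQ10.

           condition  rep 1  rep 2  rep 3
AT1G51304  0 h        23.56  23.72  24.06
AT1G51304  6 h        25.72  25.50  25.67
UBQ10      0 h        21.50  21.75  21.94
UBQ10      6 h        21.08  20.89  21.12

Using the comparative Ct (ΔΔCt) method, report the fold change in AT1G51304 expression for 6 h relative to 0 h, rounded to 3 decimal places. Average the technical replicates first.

Mean Ct: AT1G51304 0 h 23.780; AT1G51304 6 h 25.630; UBQ10 0 h 21.730; UBQ10 6 h 21.030
ΔCt(0 h) = 23.780 − 21.730 = 2.050
ΔCt(6 h) = 25.630 − 21.030 = 4.600
ΔΔCt = 4.600 − 2.050 = 2.550
Fold change = 2^(−2.550) = 0.1708

0.171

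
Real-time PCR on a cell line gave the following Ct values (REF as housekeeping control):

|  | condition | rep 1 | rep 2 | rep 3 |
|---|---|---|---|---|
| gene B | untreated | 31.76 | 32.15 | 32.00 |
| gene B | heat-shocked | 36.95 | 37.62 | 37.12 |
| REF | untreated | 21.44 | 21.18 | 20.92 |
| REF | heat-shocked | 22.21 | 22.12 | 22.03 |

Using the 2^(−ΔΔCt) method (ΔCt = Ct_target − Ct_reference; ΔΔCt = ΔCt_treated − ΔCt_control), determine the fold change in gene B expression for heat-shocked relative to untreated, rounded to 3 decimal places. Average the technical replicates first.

0.050

Mean Ct: gene B untreated 31.970; gene B heat-shocked 37.230; REF untreated 21.180; REF heat-shocked 22.120
ΔCt(untreated) = 31.970 − 21.180 = 10.790
ΔCt(heat-shocked) = 37.230 − 22.120 = 15.110
ΔΔCt = 15.110 − 10.790 = 4.320
Fold change = 2^(−4.320) = 0.0501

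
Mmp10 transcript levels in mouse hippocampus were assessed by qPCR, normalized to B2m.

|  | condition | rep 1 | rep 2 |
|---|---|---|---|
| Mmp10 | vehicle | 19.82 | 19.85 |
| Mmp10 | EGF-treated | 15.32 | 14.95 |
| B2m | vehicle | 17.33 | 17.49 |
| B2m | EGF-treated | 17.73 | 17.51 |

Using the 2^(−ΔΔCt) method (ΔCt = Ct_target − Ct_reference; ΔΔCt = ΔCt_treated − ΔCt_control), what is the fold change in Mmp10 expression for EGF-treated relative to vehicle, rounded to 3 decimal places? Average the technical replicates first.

Mean Ct: Mmp10 vehicle 19.835; Mmp10 EGF-treated 15.135; B2m vehicle 17.410; B2m EGF-treated 17.620
ΔCt(vehicle) = 19.835 − 17.410 = 2.425
ΔCt(EGF-treated) = 15.135 − 17.620 = -2.485
ΔΔCt = -2.485 − 2.425 = -4.910
Fold change = 2^(−(-4.910)) = 2^4.910 = 30.0647

30.065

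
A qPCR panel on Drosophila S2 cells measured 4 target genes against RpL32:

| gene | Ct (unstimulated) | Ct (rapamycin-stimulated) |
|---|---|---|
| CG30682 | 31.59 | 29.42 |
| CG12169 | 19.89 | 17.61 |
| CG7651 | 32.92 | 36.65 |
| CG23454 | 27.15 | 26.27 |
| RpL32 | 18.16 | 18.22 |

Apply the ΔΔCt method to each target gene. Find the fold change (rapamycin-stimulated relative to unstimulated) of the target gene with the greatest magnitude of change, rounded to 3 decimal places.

CG30682: ΔΔCt = (29.42−18.22) − (31.59−18.16) = 11.20 − 13.43 = -2.23; fold change = 2^2.23 = 4.691
CG12169: ΔΔCt = (17.61−18.22) − (19.89−18.16) = -0.61 − 1.73 = -2.34; fold change = 2^2.34 = 5.063
CG7651: ΔΔCt = (36.65−18.22) − (32.92−18.16) = 18.43 − 14.76 = 3.67; fold change = 2^-3.67 = 0.079
CG23454: ΔΔCt = (26.27−18.22) − (27.15−18.16) = 8.05 − 8.99 = -0.94; fold change = 2^0.94 = 1.919
CG7651 has the largest |ΔΔCt| = 3.67.

0.079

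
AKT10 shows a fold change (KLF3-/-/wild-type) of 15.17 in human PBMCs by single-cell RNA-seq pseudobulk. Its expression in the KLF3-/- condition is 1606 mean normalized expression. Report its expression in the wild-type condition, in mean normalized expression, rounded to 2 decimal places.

105.87

wild-type expression = 1606 / 15.17 = 105.87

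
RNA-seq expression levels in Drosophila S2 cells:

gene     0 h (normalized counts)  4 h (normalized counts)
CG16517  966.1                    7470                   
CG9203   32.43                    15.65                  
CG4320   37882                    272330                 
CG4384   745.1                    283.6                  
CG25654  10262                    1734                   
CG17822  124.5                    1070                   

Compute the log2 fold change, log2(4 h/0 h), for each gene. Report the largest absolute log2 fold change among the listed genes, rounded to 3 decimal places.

3.103

log2(7470/966.1) = 2.951  (CG16517)
log2(15.65/32.43) = -1.051  (CG9203)
log2(272330/37882) = 2.846  (CG4320)
log2(283.6/745.1) = -1.394  (CG4384)
log2(1734/10262) = -2.565  (CG25654)
log2(1070/124.5) = 3.103  (CG17822)
The largest magnitude belongs to CG17822.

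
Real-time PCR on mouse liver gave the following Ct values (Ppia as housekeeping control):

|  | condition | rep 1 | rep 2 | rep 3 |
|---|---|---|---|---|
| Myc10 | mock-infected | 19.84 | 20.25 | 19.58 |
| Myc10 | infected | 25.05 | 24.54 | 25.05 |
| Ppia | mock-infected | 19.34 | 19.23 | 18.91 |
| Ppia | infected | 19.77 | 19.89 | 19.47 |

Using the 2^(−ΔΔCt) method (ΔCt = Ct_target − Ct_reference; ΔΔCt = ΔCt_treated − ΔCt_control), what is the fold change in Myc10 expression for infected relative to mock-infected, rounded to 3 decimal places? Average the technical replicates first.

0.046

Mean Ct: Myc10 mock-infected 19.890; Myc10 infected 24.880; Ppia mock-infected 19.160; Ppia infected 19.710
ΔCt(mock-infected) = 19.890 − 19.160 = 0.730
ΔCt(infected) = 24.880 − 19.710 = 5.170
ΔΔCt = 5.170 − 0.730 = 4.440
Fold change = 2^(−4.440) = 0.0461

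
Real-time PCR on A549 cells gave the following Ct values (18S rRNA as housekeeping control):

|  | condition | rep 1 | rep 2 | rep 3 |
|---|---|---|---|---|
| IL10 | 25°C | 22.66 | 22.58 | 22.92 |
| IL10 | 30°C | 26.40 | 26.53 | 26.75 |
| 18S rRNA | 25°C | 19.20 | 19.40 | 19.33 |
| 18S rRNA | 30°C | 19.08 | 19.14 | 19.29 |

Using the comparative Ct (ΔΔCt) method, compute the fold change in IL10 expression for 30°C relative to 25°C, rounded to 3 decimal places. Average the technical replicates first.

Mean Ct: IL10 25°C 22.720; IL10 30°C 26.560; 18S rRNA 25°C 19.310; 18S rRNA 30°C 19.170
ΔCt(25°C) = 22.720 − 19.310 = 3.410
ΔCt(30°C) = 26.560 − 19.170 = 7.390
ΔΔCt = 7.390 − 3.410 = 3.980
Fold change = 2^(−3.980) = 0.0634

0.063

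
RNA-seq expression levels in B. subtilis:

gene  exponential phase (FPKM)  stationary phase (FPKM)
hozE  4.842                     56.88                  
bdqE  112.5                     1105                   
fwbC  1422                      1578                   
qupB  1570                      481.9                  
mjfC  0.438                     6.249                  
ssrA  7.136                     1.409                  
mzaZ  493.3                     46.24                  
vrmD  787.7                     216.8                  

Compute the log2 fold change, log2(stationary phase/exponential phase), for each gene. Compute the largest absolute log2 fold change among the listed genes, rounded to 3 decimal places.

log2(56.88/4.842) = 3.554  (hozE)
log2(1105/112.5) = 3.296  (bdqE)
log2(1578/1422) = 0.150  (fwbC)
log2(481.9/1570) = -1.704  (qupB)
log2(6.249/0.438) = 3.835  (mjfC)
log2(1.409/7.136) = -2.340  (ssrA)
log2(46.24/493.3) = -3.415  (mzaZ)
log2(216.8/787.7) = -1.861  (vrmD)
The largest magnitude belongs to mjfC.

3.835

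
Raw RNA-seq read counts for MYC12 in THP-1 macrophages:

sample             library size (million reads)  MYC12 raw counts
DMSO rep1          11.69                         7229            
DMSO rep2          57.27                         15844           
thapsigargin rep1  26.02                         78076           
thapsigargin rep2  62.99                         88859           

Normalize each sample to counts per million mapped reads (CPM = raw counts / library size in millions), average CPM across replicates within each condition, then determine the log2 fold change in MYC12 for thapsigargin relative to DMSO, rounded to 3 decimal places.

CPM(DMSO rep1) = 7229 / 11.69 = 618.3918
CPM(DMSO rep2) = 15844 / 57.27 = 276.6544
CPM(thapsigargin rep1) = 78076 / 26.02 = 3000.6149
CPM(thapsigargin rep2) = 88859 / 62.99 = 1410.6842
mean CPM(DMSO) = 447.5231; mean CPM(thapsigargin) = 2205.6496
Fold change = 2205.6496 / 447.5231 = 4.92857
log2(4.92857) = 2.3012

2.301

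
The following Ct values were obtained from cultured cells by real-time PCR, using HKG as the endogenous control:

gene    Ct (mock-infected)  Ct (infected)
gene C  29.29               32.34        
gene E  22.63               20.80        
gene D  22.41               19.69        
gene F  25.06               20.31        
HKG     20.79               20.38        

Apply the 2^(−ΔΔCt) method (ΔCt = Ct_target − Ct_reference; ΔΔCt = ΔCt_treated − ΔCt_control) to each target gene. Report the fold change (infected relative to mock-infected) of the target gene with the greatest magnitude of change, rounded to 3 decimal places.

gene C: ΔΔCt = (32.34−20.38) − (29.29−20.79) = 11.96 − 8.50 = 3.46; fold change = 2^-3.46 = 0.091
gene E: ΔΔCt = (20.80−20.38) − (22.63−20.79) = 0.42 − 1.84 = -1.42; fold change = 2^1.42 = 2.676
gene D: ΔΔCt = (19.69−20.38) − (22.41−20.79) = -0.69 − 1.62 = -2.31; fold change = 2^2.31 = 4.959
gene F: ΔΔCt = (20.31−20.38) − (25.06−20.79) = -0.07 − 4.27 = -4.34; fold change = 2^4.34 = 20.252
gene F has the largest |ΔΔCt| = 4.34.

20.252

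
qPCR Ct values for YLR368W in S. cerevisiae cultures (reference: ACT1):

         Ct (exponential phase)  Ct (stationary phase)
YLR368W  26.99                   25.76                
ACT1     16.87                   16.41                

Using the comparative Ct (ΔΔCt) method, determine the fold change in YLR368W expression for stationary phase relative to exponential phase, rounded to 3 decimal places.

ΔCt(exponential phase) = 26.990 − 16.870 = 10.120
ΔCt(stationary phase) = 25.760 − 16.410 = 9.350
ΔΔCt = 9.350 − 10.120 = -0.770
Fold change = 2^(−(-0.770)) = 2^0.770 = 1.7053

1.705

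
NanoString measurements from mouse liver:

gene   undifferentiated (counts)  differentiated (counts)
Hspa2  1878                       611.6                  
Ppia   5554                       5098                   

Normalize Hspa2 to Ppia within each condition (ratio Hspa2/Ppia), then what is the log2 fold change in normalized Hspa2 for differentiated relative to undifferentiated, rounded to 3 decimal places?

-1.495

Hspa2/Ppia (undifferentiated) = 1878 / 5554 = 0.33813
Hspa2/Ppia (differentiated) = 611.6 / 5098 = 0.11997
Fold change = 0.11997 / 0.33813 = 0.3548
log2(0.3548) = -1.4949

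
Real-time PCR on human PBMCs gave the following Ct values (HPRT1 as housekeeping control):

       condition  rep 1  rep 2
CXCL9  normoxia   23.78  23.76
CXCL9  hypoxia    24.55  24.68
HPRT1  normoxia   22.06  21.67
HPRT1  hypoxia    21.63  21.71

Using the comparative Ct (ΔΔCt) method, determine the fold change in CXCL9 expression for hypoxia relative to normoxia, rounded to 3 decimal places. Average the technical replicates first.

0.486

Mean Ct: CXCL9 normoxia 23.770; CXCL9 hypoxia 24.615; HPRT1 normoxia 21.865; HPRT1 hypoxia 21.670
ΔCt(normoxia) = 23.770 − 21.865 = 1.905
ΔCt(hypoxia) = 24.615 − 21.670 = 2.945
ΔΔCt = 2.945 − 1.905 = 1.040
Fold change = 2^(−1.040) = 0.4863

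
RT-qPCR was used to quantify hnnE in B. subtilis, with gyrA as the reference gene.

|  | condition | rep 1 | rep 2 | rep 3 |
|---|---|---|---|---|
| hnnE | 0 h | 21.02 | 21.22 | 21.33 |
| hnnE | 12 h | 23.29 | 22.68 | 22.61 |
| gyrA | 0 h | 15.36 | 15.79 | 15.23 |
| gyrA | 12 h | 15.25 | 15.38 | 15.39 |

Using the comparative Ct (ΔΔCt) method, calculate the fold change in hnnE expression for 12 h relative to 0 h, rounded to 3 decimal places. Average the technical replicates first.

0.289

Mean Ct: hnnE 0 h 21.190; hnnE 12 h 22.860; gyrA 0 h 15.460; gyrA 12 h 15.340
ΔCt(0 h) = 21.190 − 15.460 = 5.730
ΔCt(12 h) = 22.860 − 15.340 = 7.520
ΔΔCt = 7.520 − 5.730 = 1.790
Fold change = 2^(−1.790) = 0.2892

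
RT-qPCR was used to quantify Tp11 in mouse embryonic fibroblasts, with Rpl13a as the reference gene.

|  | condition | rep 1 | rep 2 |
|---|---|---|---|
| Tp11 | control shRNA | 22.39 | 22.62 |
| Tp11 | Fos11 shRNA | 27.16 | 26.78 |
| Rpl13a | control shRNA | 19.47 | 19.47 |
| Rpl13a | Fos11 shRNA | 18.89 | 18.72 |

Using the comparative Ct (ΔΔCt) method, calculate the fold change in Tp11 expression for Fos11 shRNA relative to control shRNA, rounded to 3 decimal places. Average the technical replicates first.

Mean Ct: Tp11 control shRNA 22.505; Tp11 Fos11 shRNA 26.970; Rpl13a control shRNA 19.470; Rpl13a Fos11 shRNA 18.805
ΔCt(control shRNA) = 22.505 − 19.470 = 3.035
ΔCt(Fos11 shRNA) = 26.970 − 18.805 = 8.165
ΔΔCt = 8.165 − 3.035 = 5.130
Fold change = 2^(−5.130) = 0.0286

0.029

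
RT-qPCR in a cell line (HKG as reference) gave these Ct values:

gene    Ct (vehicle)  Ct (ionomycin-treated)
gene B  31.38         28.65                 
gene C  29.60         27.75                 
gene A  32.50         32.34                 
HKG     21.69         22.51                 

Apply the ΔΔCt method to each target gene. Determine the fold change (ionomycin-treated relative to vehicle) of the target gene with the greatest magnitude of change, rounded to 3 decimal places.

11.713

gene B: ΔΔCt = (28.65−22.51) − (31.38−21.69) = 6.14 − 9.69 = -3.55; fold change = 2^3.55 = 11.713
gene C: ΔΔCt = (27.75−22.51) − (29.60−21.69) = 5.24 − 7.91 = -2.67; fold change = 2^2.67 = 6.364
gene A: ΔΔCt = (32.34−22.51) − (32.50−21.69) = 9.83 − 10.81 = -0.98; fold change = 2^0.98 = 1.972
gene B has the largest |ΔΔCt| = 3.55.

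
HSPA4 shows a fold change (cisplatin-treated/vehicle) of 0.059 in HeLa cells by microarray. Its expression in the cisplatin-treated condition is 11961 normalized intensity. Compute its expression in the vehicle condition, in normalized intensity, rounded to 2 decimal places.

vehicle expression = 11961 / 0.059 = 202728.81

202728.81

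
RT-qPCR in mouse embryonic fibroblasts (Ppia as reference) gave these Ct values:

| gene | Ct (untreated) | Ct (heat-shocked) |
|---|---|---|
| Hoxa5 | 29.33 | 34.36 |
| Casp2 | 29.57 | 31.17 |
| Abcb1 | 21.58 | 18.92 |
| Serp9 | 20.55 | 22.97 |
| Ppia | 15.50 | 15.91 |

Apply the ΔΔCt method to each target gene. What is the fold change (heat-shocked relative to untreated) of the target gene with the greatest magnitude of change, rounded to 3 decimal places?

0.041

Hoxa5: ΔΔCt = (34.36−15.91) − (29.33−15.50) = 18.45 − 13.83 = 4.62; fold change = 2^-4.62 = 0.041
Casp2: ΔΔCt = (31.17−15.91) − (29.57−15.50) = 15.26 − 14.07 = 1.19; fold change = 2^-1.19 = 0.438
Abcb1: ΔΔCt = (18.92−15.91) − (21.58−15.50) = 3.01 − 6.08 = -3.07; fold change = 2^3.07 = 8.398
Serp9: ΔΔCt = (22.97−15.91) − (20.55−15.50) = 7.06 − 5.05 = 2.01; fold change = 2^-2.01 = 0.248
Hoxa5 has the largest |ΔΔCt| = 4.62.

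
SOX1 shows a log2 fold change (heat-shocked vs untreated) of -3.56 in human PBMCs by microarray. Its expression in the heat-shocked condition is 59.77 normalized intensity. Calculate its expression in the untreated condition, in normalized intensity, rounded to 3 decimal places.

704.937

Fold change = 2^(-3.56) = 0.0848
untreated expression = 59.77 / 0.0848 = 704.937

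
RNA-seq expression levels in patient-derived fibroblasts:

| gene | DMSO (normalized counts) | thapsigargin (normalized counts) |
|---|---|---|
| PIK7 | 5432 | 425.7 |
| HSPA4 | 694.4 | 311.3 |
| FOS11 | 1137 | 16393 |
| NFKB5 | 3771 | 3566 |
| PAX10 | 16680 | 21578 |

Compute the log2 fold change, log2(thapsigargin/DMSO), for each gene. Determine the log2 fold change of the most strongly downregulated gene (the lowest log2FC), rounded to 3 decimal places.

log2(425.7/5432) = -3.674  (PIK7)
log2(311.3/694.4) = -1.157  (HSPA4)
log2(16393/1137) = 3.850  (FOS11)
log2(3566/3771) = -0.081  (NFKB5)
log2(21578/16680) = 0.371  (PAX10)
PIK7 is most strongly downregulated.

-3.674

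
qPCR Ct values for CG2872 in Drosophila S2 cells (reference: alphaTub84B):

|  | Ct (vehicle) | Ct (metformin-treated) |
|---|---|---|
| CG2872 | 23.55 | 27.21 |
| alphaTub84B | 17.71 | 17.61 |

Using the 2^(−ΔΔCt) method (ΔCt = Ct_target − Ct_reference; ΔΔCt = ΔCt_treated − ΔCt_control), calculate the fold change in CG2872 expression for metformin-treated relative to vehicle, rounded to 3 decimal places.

0.074

ΔCt(vehicle) = 23.550 − 17.710 = 5.840
ΔCt(metformin-treated) = 27.210 − 17.610 = 9.600
ΔΔCt = 9.600 − 5.840 = 3.760
Fold change = 2^(−3.760) = 0.0738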